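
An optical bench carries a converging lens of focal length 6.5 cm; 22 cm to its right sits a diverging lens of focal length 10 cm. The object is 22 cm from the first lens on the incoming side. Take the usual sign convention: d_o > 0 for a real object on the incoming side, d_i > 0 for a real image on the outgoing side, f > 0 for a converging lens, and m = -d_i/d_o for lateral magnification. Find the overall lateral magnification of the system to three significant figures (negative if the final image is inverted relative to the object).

Lens 1: 1/d_i1 = 1/f_1 - 1/d_o1 = 1/6.5 - 1/22 = 0.10839 cm^-1, so d_i1 = 9.226 cm.
m_1 = -(9.226)/22 = -0.4194.
That image sits 12.774 cm in front of the second lens, so d_o2 = 12.774 cm.
Lens 2: 1/d_i2 = 1/f_2 - 1/d_o2 = 1/(-10) - 1/(12.774) = -0.17828 cm^-1, so d_i2 = -5.609 cm.
m_2 = -(-5.609)/(12.774) = 0.4391.
Total m = m_1 x m_2 = (-0.4194)(0.4391) = -0.1841.

-0.184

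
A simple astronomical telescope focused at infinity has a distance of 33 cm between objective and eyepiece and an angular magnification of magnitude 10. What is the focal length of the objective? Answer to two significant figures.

30 cm

In normal adjustment the tube length equals f_obj + f_eye and |M| = f_obj/f_eye.
So f_obj = 10 f_eye and 10 f_eye + f_eye = 33 cm, giving f_eye = 33/11 = 3.000 cm and f_obj = 30.000 cm.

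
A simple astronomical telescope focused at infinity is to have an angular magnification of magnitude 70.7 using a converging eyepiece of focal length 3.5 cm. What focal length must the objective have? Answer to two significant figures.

|M| = f_obj/|f_eye|, so f_obj = |M| x |f_eye| = 70.7 x 3.5 = 247.450 cm.

250 cm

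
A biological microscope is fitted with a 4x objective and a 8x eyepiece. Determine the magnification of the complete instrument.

32

The overall magnification of a compound microscope is the product of the objective and eyepiece magnifications:
M = M_obj x M_eye = 4 x 8 = 32.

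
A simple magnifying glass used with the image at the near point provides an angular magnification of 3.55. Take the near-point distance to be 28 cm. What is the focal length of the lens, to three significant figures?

For the image at the near point, M = 1 + D/f.
f = D/(M - 1) = 28/(3.55 - 1) = 10.980 cm.

11.0 cm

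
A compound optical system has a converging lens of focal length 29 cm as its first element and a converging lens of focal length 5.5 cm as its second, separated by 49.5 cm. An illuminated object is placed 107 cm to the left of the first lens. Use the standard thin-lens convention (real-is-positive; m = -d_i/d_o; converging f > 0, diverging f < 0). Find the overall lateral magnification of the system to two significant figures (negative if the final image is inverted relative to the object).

First lens: d_i1 = 1/(1/29 - 1/107) = 39.782 cm.
m_1 = -(39.782)/107 = -0.3718.
The intermediate image is 39.782 cm to the right of lens 1, so d_o2 = L - d_i1 = 49.5 - 39.782 = 9.718 cm.
Second lens: d_i2 = 1/(1/5.5 - 1/(9.718)) = 12.672 cm.
m_2 = -(12.672)/(9.718) = -1.3040.
Total m = m_1 x m_2 = (-0.3718)(-1.3040) = 0.4848.

0.48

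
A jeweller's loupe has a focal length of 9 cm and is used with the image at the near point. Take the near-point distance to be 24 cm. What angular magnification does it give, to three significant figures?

3.67

M = 1 + D/f = 1 + 24/9 = 3.667.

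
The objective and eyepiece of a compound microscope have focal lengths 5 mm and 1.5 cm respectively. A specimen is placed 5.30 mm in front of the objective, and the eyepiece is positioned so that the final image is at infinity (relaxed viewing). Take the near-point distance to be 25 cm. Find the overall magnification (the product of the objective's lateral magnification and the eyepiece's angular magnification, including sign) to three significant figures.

Convert to cm: f_obj = 5 mm = 0.5 cm; d_o = 5.30 mm = 0.53 cm.
Objective: 1/d_i = 1/f_obj - 1/d_o = 1/0.5 - 1/0.53 = 0.11321 cm^-1, so d_i = 8.833 cm.
m_obj = -d_i/d_o = -8.833/0.53 = -16.667.
Eyepiece angular magnification (image at infinity): M_eye = D/f_e = 25/1.5 = 16.667.
Overall M = m_obj x M_eye = (-16.667)(16.667) = -277.78.

-278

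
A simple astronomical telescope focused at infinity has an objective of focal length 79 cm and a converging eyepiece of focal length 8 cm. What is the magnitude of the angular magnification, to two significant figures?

|M| = f_obj/|f_eye| = 79/8 = 9.875.

9.9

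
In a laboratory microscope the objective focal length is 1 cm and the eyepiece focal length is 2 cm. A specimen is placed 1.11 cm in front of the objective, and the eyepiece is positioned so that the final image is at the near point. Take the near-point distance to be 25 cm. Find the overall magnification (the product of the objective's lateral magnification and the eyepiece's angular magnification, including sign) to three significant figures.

Objective: 1/d_i = 1/f_obj - 1/d_o = 1/1 - 1/1.11 = 0.09910 cm^-1, so d_i = 10.091 cm.
m_obj = -d_i/d_o = -10.091/1.11 = -9.091.
Eyepiece angular magnification (image at near point): M_eye = 1 + D/f_e = 1 + 25/2 = 13.500.
Overall M = m_obj x M_eye = (-9.091)(13.500) = -122.73.

-123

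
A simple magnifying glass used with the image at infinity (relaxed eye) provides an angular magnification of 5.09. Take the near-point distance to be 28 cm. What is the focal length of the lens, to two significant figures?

For the image at infinity, M = D/f.
f = D/M = 28/5.09 = 5.501 cm.

5.5 cm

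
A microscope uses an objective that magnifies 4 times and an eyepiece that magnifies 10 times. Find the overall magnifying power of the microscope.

40

The overall magnification of a compound microscope is the product of the objective and eyepiece magnifications:
M = M_obj x M_eye = 4 x 10 = 40.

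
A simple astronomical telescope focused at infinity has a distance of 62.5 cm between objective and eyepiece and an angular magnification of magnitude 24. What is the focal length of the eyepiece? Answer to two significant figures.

In normal adjustment the tube length equals f_obj + f_eye and |M| = f_obj/f_eye.
So f_obj = 24 f_eye and 24 f_eye + f_eye = 62.5 cm, giving f_eye = 62.5/25 = 2.500 cm and f_obj = 60.000 cm.

2.5 cm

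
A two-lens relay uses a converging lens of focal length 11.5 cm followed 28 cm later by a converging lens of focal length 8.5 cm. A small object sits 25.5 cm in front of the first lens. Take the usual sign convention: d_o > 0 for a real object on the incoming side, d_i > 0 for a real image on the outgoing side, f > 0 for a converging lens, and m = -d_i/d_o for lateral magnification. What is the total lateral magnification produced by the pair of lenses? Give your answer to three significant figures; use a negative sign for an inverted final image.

-4.83

Applying the thin-lens equation to the first lens, 1/11.5 = 1/25.5 + 1/d_i1, which gives d_i1 = 20.946 cm.
Its lateral magnification is m_1 = -d_i1/d_o1 = -(20.946)/25.5 = -0.8214.
The intermediate image is 20.946 cm to the right of lens 1, so d_o2 = L - d_i1 = 28 - 20.946 = 7.054 cm.
Applying the thin-lens equation again with f_2 = 8.5 cm and d_o2 = 7.054 cm gives d_i2 = -41.451 cm.
m_2 = -(-41.451)/(7.054) = 5.8765.
Total m = m_1 x m_2 = (-0.8214)(5.8765) = -4.8272.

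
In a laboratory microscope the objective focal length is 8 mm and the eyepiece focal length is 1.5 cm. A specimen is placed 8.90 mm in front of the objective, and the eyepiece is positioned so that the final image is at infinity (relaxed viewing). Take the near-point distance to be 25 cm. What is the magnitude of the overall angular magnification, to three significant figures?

148

Convert to cm: f_obj = 8 mm = 0.8 cm; d_o = 8.90 mm = 0.89 cm.
Objective: 1/d_i = 1/f_obj - 1/d_o = 1/0.8 - 1/0.89 = 0.12640 cm^-1, so d_i = 7.911 cm.
m_obj = -d_i/d_o = -7.911/0.89 = -8.889.
Eyepiece angular magnification (image at infinity): M_eye = D/f_e = 25/1.5 = 16.667.
Overall M = m_obj x M_eye = (-8.889)(16.667) = -148.15.
|M| = 148.15.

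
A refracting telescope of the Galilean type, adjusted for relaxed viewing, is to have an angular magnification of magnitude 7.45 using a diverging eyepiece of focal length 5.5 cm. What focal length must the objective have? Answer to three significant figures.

|M| = f_obj/|f_eye|, so f_obj = |M| x |f_eye| = 7.45 x 5.5 = 40.975 cm.

41.0 cm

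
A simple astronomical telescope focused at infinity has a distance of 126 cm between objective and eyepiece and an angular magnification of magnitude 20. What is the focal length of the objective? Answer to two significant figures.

In normal adjustment the tube length equals f_obj + f_eye and |M| = f_obj/f_eye.
So f_obj = 20 f_eye and 20 f_eye + f_eye = 126 cm, giving f_eye = 126/21 = 6.000 cm and f_obj = 120.000 cm.

120 cm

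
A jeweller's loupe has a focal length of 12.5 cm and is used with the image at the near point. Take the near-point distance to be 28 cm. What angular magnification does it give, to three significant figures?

M = 1 + D/f = 1 + 28/12.5 = 3.240.

3.24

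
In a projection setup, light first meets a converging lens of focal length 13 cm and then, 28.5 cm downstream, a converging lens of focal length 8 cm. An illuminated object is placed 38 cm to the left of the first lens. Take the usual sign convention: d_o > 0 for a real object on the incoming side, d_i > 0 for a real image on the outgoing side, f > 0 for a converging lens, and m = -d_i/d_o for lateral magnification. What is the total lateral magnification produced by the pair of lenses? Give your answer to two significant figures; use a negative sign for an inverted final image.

5.6

Applying the thin-lens equation to the first lens, 1/13 = 1/38 + 1/d_i1, which gives d_i1 = 19.760 cm.
Its lateral magnification is m_1 = -d_i1/d_o1 = -(19.760)/38 = -0.5200.
That image sits 8.740 cm in front of the second lens, so d_o2 = 8.740 cm.
Applying the thin-lens equation again with f_2 = 8 cm and d_o2 = 8.740 cm gives d_i2 = 94.486 cm.
m_2 = -(94.486)/(8.740) = -10.8108.
Total m = m_1 x m_2 = (-0.5200)(-10.8108) = 5.6216.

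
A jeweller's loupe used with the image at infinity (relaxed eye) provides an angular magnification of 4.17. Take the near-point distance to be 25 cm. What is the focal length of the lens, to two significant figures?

For the image at infinity, M = D/f.
f = D/M = 25/4.17 = 5.995 cm.

6.0 cm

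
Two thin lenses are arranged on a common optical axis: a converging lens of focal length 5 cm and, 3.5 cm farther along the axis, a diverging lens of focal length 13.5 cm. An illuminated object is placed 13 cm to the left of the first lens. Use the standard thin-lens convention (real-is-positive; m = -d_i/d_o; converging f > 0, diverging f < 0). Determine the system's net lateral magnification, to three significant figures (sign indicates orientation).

-0.951

Applying the thin-lens equation to the first lens, 1/5 = 1/13 + 1/d_i1, which gives d_i1 = 8.125 cm.
Its lateral magnification is m_1 = -d_i1/d_o1 = -(8.125)/13 = -0.6250.
This image would form 8.125 cm past lens 1, i.e. 4.625 cm beyond lens 2, so it is a virtual object for lens 2: d_o2 = 3.5 - 8.125 = -4.625 cm.
Applying the thin-lens equation again with f_2 = -13.5 cm and d_o2 = -4.625 cm gives d_i2 = 7.035 cm.
m_2 = -(7.035)/(-4.625) = 1.5211.
The system's lateral magnification is m_1 m_2 = (-0.6250)(1.5211) = -0.9507.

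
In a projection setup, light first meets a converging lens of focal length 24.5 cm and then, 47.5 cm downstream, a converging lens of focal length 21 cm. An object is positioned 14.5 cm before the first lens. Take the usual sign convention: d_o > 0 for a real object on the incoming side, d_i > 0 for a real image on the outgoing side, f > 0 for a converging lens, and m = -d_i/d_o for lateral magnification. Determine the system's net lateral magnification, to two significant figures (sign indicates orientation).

Lens 1: 1/d_i1 = 1/f_1 - 1/d_o1 = 1/24.5 - 1/14.5 = -0.02815 cm^-1, so d_i1 = -35.525 cm.
m_1 = -(-35.525)/14.5 = 2.4500.
The intermediate image is virtual, 35.525 cm to the left of lens 1, so d_o2 = L - d_i1 = 47.5 - (-35.525) = 83.025 cm.
Lens 2: 1/d_i2 = 1/f_2 - 1/d_o2 = 1/21 - 1/(83.025) = 0.03557 cm^-1, so d_i2 = 28.110 cm.
m_2 = -(28.110)/(83.025) = -0.3386.
Total m = m_1 x m_2 = (2.4500)(-0.3386) = -0.8295.

-0.83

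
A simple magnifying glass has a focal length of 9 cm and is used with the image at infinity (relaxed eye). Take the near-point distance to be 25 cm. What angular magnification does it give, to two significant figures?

M = D/f = 25/9 = 2.778.

2.8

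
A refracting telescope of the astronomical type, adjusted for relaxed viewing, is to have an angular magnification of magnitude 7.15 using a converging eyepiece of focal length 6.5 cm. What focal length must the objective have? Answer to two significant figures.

|M| = f_obj/|f_eye|, so f_obj = |M| x |f_eye| = 7.15 x 6.5 = 46.475 cm.

46 cm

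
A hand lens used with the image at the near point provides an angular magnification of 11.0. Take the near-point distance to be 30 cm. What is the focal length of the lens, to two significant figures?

3.0 cm

For the image at the near point, M = 1 + D/f.
f = D/(M - 1) = 30/(11.0 - 1) = 3.000 cm.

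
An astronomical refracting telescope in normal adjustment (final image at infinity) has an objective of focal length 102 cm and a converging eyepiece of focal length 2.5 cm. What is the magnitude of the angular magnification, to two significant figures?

41

|M| = f_obj/|f_eye| = 102/2.5 = 40.800.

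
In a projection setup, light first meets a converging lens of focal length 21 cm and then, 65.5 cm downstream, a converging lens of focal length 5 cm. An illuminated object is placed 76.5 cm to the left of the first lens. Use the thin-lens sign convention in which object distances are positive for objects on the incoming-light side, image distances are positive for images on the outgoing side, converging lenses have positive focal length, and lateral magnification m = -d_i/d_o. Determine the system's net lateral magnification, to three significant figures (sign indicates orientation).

Applying the thin-lens equation to the first lens, 1/21 = 1/76.5 + 1/d_i1, which gives d_i1 = 28.946 cm.
Its lateral magnification is m_1 = -d_i1/d_o1 = -(28.946)/76.5 = -0.3784.
The intermediate image is 28.946 cm to the right of lens 1, so d_o2 = L - d_i1 = 65.5 - 28.946 = 36.554 cm.
Applying the thin-lens equation again with f_2 = 5 cm and d_o2 = 36.554 cm gives d_i2 = 5.792 cm.
m_2 = -(5.792)/(36.554) = -0.1585.
The system's lateral magnification is m_1 m_2 = (-0.3784)(-0.1585) = 0.0600.

0.0600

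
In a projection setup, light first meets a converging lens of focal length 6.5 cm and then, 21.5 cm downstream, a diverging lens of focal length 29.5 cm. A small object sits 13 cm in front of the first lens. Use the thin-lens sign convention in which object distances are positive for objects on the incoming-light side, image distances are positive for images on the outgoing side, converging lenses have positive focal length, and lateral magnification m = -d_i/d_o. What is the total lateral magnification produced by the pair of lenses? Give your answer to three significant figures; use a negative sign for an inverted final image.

-0.776

Lens 1: 1/d_i1 = 1/f_1 - 1/d_o1 = 1/6.5 - 1/13 = 0.07692 cm^-1, so d_i1 = 13.000 cm.
m_1 = -(13.000)/13 = -1.0000.
Object distance for lens 2: d_o2 = 21.5 - 13.000 = 8.500 cm.
Lens 2: 1/d_i2 = 1/f_2 - 1/d_o2 = 1/(-29.5) - 1/(8.500) = -0.15155 cm^-1, so d_i2 = -6.599 cm.
m_2 = -(-6.599)/(8.500) = 0.7763.
The system's lateral magnification is m_1 m_2 = (-1.0000)(0.7763) = -0.7763.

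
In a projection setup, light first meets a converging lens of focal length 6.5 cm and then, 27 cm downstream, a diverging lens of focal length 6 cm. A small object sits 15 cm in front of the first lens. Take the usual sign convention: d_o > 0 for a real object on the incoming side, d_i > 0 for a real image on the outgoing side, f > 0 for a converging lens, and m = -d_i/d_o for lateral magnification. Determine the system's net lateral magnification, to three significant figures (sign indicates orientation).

Lens 1: 1/d_i1 = 1/f_1 - 1/d_o1 = 1/6.5 - 1/15 = 0.08718 cm^-1, so d_i1 = 11.471 cm.
m_1 = -(11.471)/15 = -0.7647.
The intermediate image is 11.471 cm to the right of lens 1, so d_o2 = L - d_i1 = 27 - 11.471 = 15.529 cm.
Lens 2: 1/d_i2 = 1/f_2 - 1/d_o2 = 1/(-6) - 1/(15.529) = -0.23106 cm^-1, so d_i2 = -4.328 cm.
m_2 = -(-4.328)/(15.529) = 0.2787.
Total m = m_1 x m_2 = (-0.7647)(0.2787) = -0.2131.

-0.213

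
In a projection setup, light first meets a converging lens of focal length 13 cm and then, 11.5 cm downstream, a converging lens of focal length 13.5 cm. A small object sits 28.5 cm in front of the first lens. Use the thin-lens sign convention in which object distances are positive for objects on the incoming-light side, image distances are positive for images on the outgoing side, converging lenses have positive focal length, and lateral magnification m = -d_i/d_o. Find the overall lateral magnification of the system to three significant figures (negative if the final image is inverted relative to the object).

Applying the thin-lens equation to the first lens, 1/13 = 1/28.5 + 1/d_i1, which gives d_i1 = 23.903 cm.
Its lateral magnification is m_1 = -d_i1/d_o1 = -(23.903)/28.5 = -0.8387.
Since 23.903 cm > 11.5 cm, the first image lies past the second lens and serves as a virtual object: d_o2 = L - d_i1 = -12.403 cm.
Applying the thin-lens equation again with f_2 = 13.5 cm and d_o2 = -12.403 cm gives d_i2 = 6.464 cm.
m_2 = -(6.464)/(-12.403) = 0.5212.
The system's lateral magnification is m_1 m_2 = (-0.8387)(0.5212) = -0.4371.

-0.437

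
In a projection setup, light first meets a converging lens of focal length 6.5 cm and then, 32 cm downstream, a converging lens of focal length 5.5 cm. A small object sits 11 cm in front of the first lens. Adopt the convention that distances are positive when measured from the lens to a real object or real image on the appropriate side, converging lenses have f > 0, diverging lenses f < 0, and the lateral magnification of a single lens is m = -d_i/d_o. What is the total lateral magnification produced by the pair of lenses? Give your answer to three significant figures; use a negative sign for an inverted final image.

0.749

Lens 1: 1/d_i1 = 1/f_1 - 1/d_o1 = 1/6.5 - 1/11 = 0.06294 cm^-1, so d_i1 = 15.889 cm.
m_1 = -(15.889)/11 = -1.4444.
Object distance for lens 2: d_o2 = 32 - 15.889 = 16.111 cm.
Lens 2: 1/d_i2 = 1/f_2 - 1/d_o2 = 1/5.5 - 1/(16.111) = 0.11975 cm^-1, so d_i2 = 8.351 cm.
m_2 = -(8.351)/(16.111) = -0.5183.
Overall magnification: m = m_1 m_2 = 0.7487.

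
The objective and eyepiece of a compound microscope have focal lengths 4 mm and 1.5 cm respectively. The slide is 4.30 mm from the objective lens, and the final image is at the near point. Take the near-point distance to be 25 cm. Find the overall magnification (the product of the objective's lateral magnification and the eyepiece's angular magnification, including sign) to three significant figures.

Convert to cm: f_obj = 4 mm = 0.4 cm; d_o = 4.30 mm = 0.43 cm.
Objective: 1/d_i = 1/f_obj - 1/d_o = 1/0.4 - 1/0.43 = 0.17442 cm^-1, so d_i = 5.733 cm.
m_obj = -d_i/d_o = -5.733/0.43 = -13.333.
Eyepiece angular magnification (image at near point): M_eye = 1 + D/f_e = 1 + 25/1.5 = 17.667.
Overall M = m_obj x M_eye = (-13.333)(17.667) = -235.56.

-236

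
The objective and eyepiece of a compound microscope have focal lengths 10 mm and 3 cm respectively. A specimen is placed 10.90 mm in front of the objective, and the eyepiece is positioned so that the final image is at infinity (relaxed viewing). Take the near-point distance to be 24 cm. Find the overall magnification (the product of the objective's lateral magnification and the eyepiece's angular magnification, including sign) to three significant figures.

-88.9

Convert to cm: f_obj = 10 mm = 1 cm; d_o = 10.90 mm = 1.09 cm.
Objective: 1/d_i = 1/f_obj - 1/d_o = 1/1 - 1/1.09 = 0.08257 cm^-1, so d_i = 12.111 cm.
m_obj = -d_i/d_o = -12.111/1.09 = -11.111.
Eyepiece angular magnification (image at infinity): M_eye = D/f_e = 24/3 = 8.000.
Overall M = m_obj x M_eye = (-11.111)(8.000) = -88.89.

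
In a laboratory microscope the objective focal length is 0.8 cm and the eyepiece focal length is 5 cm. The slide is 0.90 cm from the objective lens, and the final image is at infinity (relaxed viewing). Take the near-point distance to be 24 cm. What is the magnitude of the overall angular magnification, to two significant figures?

38

Objective: 1/d_i = 1/f_obj - 1/d_o = 1/0.8 - 1/0.90 = 0.13889 cm^-1, so d_i = 7.200 cm.
m_obj = -d_i/d_o = -7.200/0.90 = -8.000.
Eyepiece angular magnification (image at infinity): M_eye = D/f_e = 24/5 = 4.800.
Overall M = m_obj x M_eye = (-8.000)(4.800) = -38.40.
|M| = 38.40.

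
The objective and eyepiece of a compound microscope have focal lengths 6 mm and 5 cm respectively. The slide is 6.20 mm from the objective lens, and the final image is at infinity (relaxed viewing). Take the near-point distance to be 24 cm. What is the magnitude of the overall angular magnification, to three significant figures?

Convert to cm: f_obj = 6 mm = 0.6 cm; d_o = 6.20 mm = 0.62 cm.
Objective: 1/d_i = 1/f_obj - 1/d_o = 1/0.6 - 1/0.62 = 0.05376 cm^-1, so d_i = 18.600 cm.
m_obj = -d_i/d_o = -18.600/0.62 = -30.000.
Eyepiece angular magnification (image at infinity): M_eye = D/f_e = 24/5 = 4.800.
Overall M = m_obj x M_eye = (-30.000)(4.800) = -144.00.
|M| = 144.00.

144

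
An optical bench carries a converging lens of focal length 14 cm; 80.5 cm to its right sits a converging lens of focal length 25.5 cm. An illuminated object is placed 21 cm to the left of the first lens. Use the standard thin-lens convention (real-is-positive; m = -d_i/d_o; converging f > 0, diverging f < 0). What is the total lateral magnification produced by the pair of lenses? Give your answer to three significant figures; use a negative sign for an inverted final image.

3.92

Applying the thin-lens equation to the first lens, 1/14 = 1/21 + 1/d_i1, which gives d_i1 = 42.000 cm.
Its lateral magnification is m_1 = -d_i1/d_o1 = -(42.000)/21 = -2.0000.
That image sits 38.500 cm in front of the second lens, so d_o2 = 38.500 cm.
Applying the thin-lens equation again with f_2 = 25.5 cm and d_o2 = 38.500 cm gives d_i2 = 75.519 cm.
m_2 = -(75.519)/(38.500) = -1.9615.
Overall magnification: m = m_1 m_2 = 3.9231.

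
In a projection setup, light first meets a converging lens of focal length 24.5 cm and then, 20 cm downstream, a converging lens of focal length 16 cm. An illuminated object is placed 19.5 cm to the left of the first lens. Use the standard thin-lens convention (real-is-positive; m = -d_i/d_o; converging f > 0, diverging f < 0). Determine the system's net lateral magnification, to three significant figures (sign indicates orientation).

First lens: d_i1 = 1/(1/24.5 - 1/19.5) = -95.550 cm.
m_1 = -(-95.550)/19.5 = 4.9000.
With d_i1 < 0 the first image is virtual and lies on the object side; the object distance for lens 2 is d_o2 = 20 - (-95.550) = 115.550 cm.
Second lens: d_i2 = 1/(1/16 - 1/(115.550)) = 18.572 cm.
m_2 = -(18.572)/(115.550) = -0.1607.
The system's lateral magnification is m_1 m_2 = (4.9000)(-0.1607) = -0.7875.

-0.788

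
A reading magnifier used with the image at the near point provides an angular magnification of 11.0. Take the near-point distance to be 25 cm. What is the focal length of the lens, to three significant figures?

For the image at the near point, M = 1 + D/f.
f = D/(M - 1) = 25/(11.0 - 1) = 2.500 cm.

2.50 cm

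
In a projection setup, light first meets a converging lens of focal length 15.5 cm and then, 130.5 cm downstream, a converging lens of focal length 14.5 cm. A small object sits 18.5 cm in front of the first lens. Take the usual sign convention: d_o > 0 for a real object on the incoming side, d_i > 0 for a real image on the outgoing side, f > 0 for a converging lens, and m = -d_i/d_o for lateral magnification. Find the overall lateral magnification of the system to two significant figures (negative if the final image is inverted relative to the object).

Applying the thin-lens equation to the first lens, 1/15.5 = 1/18.5 + 1/d_i1, which gives d_i1 = 95.583 cm.
Its lateral magnification is m_1 = -d_i1/d_o1 = -(95.583)/18.5 = -5.1667.
The intermediate image is 95.583 cm to the right of lens 1, so d_o2 = L - d_i1 = 130.5 - 95.583 = 34.917 cm.
Applying the thin-lens equation again with f_2 = 14.5 cm and d_o2 = 34.917 cm gives d_i2 = 24.798 cm.
m_2 = -(24.798)/(34.917) = -0.7102.
The system's lateral magnification is m_1 m_2 = (-5.1667)(-0.7102) = 3.6694.

3.7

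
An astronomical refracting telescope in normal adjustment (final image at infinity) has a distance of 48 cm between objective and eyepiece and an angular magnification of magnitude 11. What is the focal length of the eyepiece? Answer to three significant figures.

4.00 cm

In normal adjustment the tube length equals f_obj + f_eye and |M| = f_obj/f_eye.
So f_obj = 11 f_eye and 11 f_eye + f_eye = 48 cm, giving f_eye = 48/12 = 4.000 cm and f_obj = 44.000 cm.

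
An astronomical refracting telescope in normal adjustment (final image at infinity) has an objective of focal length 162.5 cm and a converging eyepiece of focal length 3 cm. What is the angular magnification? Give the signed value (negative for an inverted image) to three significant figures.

-54.2

M = -f_obj/f_eye = -162.5/(3) = -54.167.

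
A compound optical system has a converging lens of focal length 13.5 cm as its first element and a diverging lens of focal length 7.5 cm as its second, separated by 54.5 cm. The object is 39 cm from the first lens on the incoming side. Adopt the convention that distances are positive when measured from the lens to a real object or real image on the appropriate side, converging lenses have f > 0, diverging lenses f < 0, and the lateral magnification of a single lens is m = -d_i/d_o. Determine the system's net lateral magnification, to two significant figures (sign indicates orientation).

Applying the thin-lens equation to the first lens, 1/13.5 = 1/39 + 1/d_i1, which gives d_i1 = 20.647 cm.
Its lateral magnification is m_1 = -d_i1/d_o1 = -(20.647)/39 = -0.5294.
Object distance for lens 2: d_o2 = 54.5 - 20.647 = 33.853 cm.
Applying the thin-lens equation again with f_2 = -7.5 cm and d_o2 = 33.853 cm gives d_i2 = -6.140 cm.
m_2 = -(-6.140)/(33.853) = 0.1814.
Total m = m_1 x m_2 = (-0.5294)(0.1814) = -0.0960.

-0.096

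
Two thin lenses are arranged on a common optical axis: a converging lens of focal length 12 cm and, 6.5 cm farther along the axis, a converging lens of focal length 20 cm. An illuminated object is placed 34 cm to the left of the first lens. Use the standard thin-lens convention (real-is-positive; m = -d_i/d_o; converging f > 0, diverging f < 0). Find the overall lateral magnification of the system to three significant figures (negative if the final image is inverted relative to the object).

-0.340

Lens 1: 1/d_i1 = 1/f_1 - 1/d_o1 = 1/12 - 1/34 = 0.05392 cm^-1, so d_i1 = 18.545 cm.
m_1 = -(18.545)/34 = -0.5455.
This image would form 18.545 cm past lens 1, i.e. 12.045 cm beyond lens 2, so it is a virtual object for lens 2: d_o2 = 6.5 - 18.545 = -12.045 cm.
Lens 2: 1/d_i2 = 1/f_2 - 1/d_o2 = 1/20 - 1/(-12.045) = 0.13302 cm^-1, so d_i2 = 7.518 cm.
m_2 = -(7.518)/(-12.045) = 0.6241.
Total m = m_1 x m_2 = (-0.5455)(0.6241) = -0.3404.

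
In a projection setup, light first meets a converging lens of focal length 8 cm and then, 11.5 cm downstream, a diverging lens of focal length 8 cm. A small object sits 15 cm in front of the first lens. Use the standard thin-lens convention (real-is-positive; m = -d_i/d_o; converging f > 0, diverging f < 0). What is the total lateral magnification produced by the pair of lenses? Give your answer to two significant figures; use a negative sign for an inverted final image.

-3.9

Lens 1: 1/d_i1 = 1/f_1 - 1/d_o1 = 1/8 - 1/15 = 0.05833 cm^-1, so d_i1 = 17.143 cm.
m_1 = -(17.143)/15 = -1.1429.
Since 17.143 cm > 11.5 cm, the first image lies past the second lens and serves as a virtual object: d_o2 = L - d_i1 = -5.643 cm.
Lens 2: 1/d_i2 = 1/f_2 - 1/d_o2 = 1/(-8) - 1/(-5.643) = 0.05222 cm^-1, so d_i2 = 19.152 cm.
m_2 = -(19.152)/(-5.643) = 3.3939.
The system's lateral magnification is m_1 m_2 = (-1.1429)(3.3939) = -3.8788.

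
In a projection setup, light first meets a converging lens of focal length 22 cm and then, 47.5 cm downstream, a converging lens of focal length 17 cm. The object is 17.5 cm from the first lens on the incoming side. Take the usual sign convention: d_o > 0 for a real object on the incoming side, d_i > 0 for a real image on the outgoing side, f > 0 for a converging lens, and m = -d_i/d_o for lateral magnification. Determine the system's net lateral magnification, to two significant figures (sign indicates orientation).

Applying the thin-lens equation to the first lens, 1/22 = 1/17.5 + 1/d_i1, which gives d_i1 = -85.556 cm.
Its lateral magnification is m_1 = -d_i1/d_o1 = -(-85.556)/17.5 = 4.8889.
With d_i1 < 0 the first image is virtual and lies on the object side; the object distance for lens 2 is d_o2 = 47.5 - (-85.556) = 133.056 cm.
Applying the thin-lens equation again with f_2 = 17 cm and d_o2 = 133.056 cm gives d_i2 = 19.490 cm.
m_2 = -(19.490)/(133.056) = -0.1465.
Total m = m_1 x m_2 = (4.8889)(-0.1465) = -0.7161.

-0.72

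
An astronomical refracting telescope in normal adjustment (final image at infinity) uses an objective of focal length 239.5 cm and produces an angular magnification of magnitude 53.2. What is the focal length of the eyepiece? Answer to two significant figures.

4.5 cm

|M| = f_obj/f_eye, so f_eye = f_obj/|M| = 239.5/53.2 = 4.502 cm.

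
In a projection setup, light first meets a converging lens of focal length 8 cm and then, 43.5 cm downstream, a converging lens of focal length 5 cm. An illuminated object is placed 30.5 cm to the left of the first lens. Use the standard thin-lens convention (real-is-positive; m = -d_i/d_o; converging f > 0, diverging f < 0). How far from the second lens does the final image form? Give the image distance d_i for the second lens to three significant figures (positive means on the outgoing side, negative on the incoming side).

First lens: d_i1 = 1/(1/8 - 1/30.5) = 10.844 cm.
That image sits 32.656 cm in front of the second lens, so d_o2 = 32.656 cm.
Second lens: d_i2 = 1/(1/5 - 1/(32.656)) = 5.904 cm.

5.90 cm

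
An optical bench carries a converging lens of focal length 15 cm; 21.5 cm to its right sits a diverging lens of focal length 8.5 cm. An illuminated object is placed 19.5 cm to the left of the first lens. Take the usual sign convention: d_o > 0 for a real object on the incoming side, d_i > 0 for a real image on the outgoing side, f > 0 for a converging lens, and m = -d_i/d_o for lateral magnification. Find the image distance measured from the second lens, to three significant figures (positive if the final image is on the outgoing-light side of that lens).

-10.6 cm

Lens 1: 1/d_i1 = 1/f_1 - 1/d_o1 = 1/15 - 1/19.5 = 0.01538 cm^-1, so d_i1 = 65.000 cm.
Since 65.000 cm > 21.5 cm, the first image lies past the second lens and serves as a virtual object: d_o2 = L - d_i1 = -43.500 cm.
Lens 2: 1/d_i2 = 1/f_2 - 1/d_o2 = 1/(-8.5) - 1/(-43.500) = -0.09466 cm^-1, so d_i2 = -10.564 cm.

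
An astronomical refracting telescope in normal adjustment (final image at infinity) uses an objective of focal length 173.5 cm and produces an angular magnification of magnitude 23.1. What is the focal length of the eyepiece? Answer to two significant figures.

7.5 cm

|M| = f_obj/f_eye, so f_eye = f_obj/|M| = 173.5/23.1 = 7.511 cm.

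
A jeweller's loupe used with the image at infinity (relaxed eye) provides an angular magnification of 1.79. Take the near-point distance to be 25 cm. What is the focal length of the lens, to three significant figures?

For the image at infinity, M = D/f.
f = D/M = 25/1.79 = 13.966 cm.

14.0 cm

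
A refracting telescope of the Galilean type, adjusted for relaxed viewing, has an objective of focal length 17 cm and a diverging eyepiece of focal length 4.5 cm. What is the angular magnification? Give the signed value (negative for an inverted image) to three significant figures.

3.78

M = -f_obj/f_eye = -17/(-4.5) = 3.778.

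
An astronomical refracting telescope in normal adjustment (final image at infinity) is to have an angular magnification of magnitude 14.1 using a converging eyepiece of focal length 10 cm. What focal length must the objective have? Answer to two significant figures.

|M| = f_obj/|f_eye|, so f_obj = |M| x |f_eye| = 14.1 x 10 = 141.000 cm.

140 cm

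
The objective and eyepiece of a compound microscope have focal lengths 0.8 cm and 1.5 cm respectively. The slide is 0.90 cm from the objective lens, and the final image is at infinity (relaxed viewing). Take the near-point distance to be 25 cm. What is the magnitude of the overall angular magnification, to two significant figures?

Objective: 1/d_i = 1/f_obj - 1/d_o = 1/0.8 - 1/0.90 = 0.13889 cm^-1, so d_i = 7.200 cm.
m_obj = -d_i/d_o = -7.200/0.90 = -8.000.
Eyepiece angular magnification (image at infinity): M_eye = D/f_e = 25/1.5 = 16.667.
Overall M = m_obj x M_eye = (-8.000)(16.667) = -133.33.
|M| = 133.33.

130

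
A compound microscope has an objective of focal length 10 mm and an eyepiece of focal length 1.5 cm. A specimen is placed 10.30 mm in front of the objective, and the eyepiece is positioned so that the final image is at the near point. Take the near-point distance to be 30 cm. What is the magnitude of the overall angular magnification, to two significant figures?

700

Convert to cm: f_obj = 10 mm = 1 cm; d_o = 10.30 mm = 1.03 cm.
Objective: 1/d_i = 1/f_obj - 1/d_o = 1/1 - 1/1.03 = 0.02913 cm^-1, so d_i = 34.333 cm.
m_obj = -d_i/d_o = -34.333/1.03 = -33.333.
Eyepiece angular magnification (image at near point): M_eye = 1 + D/f_e = 1 + 30/1.5 = 21.000.
Overall M = m_obj x M_eye = (-33.333)(21.000) = -700.00.
|M| = 700.00.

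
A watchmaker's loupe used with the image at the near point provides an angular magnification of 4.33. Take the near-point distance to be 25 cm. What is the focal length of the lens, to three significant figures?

For the image at the near point, M = 1 + D/f.
f = D/(M - 1) = 25/(4.33 - 1) = 7.508 cm.

7.51 cm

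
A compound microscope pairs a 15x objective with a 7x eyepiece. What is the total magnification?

105

The overall magnification of a compound microscope is the product of the objective and eyepiece magnifications:
M = M_obj x M_eye = 15 x 7 = 105.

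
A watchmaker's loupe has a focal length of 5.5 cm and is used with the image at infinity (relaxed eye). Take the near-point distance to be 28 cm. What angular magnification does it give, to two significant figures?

5.1

M = D/f = 28/5.5 = 5.091.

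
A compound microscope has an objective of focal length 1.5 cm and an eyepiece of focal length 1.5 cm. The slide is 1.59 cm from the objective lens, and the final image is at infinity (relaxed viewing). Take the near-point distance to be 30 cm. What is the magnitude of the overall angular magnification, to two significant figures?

Objective: 1/d_i = 1/f_obj - 1/d_o = 1/1.5 - 1/1.59 = 0.03774 cm^-1, so d_i = 26.500 cm.
m_obj = -d_i/d_o = -26.500/1.59 = -16.667.
Eyepiece angular magnification (image at infinity): M_eye = D/f_e = 30/1.5 = 20.000.
Overall M = m_obj x M_eye = (-16.667)(20.000) = -333.33.
|M| = 333.33.

330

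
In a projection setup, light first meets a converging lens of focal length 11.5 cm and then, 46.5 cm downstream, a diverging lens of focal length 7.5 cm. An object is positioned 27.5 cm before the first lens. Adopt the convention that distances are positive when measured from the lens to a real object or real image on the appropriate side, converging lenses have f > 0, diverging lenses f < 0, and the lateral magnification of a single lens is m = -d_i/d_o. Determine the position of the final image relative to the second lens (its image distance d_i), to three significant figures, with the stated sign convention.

-5.86 cm

Lens 1: 1/d_i1 = 1/f_1 - 1/d_o1 = 1/11.5 - 1/27.5 = 0.05059 cm^-1, so d_i1 = 19.766 cm.
The intermediate image is 19.766 cm to the right of lens 1, so d_o2 = L - d_i1 = 46.5 - 19.766 = 26.734 cm.
Lens 2: 1/d_i2 = 1/f_2 - 1/d_o2 = 1/(-7.5) - 1/(26.734) = -0.17074 cm^-1, so d_i2 = -5.857 cm.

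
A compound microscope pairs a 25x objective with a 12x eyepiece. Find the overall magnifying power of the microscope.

300

The overall magnification of a compound microscope is the product of the objective and eyepiece magnifications:
M = M_obj x M_eye = 25 x 12 = 300.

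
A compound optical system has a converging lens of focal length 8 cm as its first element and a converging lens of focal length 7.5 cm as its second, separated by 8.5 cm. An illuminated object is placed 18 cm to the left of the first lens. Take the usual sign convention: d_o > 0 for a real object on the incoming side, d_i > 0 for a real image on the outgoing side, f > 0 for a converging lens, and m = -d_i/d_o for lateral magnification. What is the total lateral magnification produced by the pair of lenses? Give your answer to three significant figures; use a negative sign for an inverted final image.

Lens 1: 1/d_i1 = 1/f_1 - 1/d_o1 = 1/8 - 1/18 = 0.06944 cm^-1, so d_i1 = 14.400 cm.
m_1 = -(14.400)/18 = -0.8000.
This image would form 14.400 cm past lens 1, i.e. 5.900 cm beyond lens 2, so it is a virtual object for lens 2: d_o2 = 8.5 - 14.400 = -5.900 cm.
Lens 2: 1/d_i2 = 1/f_2 - 1/d_o2 = 1/7.5 - 1/(-5.900) = 0.30282 cm^-1, so d_i2 = 3.302 cm.
m_2 = -(3.302)/(-5.900) = 0.5597.
Total m = m_1 x m_2 = (-0.8000)(0.5597) = -0.4478.

-0.448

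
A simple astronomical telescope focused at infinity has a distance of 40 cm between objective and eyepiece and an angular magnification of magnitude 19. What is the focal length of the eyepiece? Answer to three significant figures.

In normal adjustment the tube length equals f_obj + f_eye and |M| = f_obj/f_eye.
So f_obj = 19 f_eye and 19 f_eye + f_eye = 40 cm, giving f_eye = 40/20 = 2.000 cm and f_obj = 38.000 cm.

2.00 cm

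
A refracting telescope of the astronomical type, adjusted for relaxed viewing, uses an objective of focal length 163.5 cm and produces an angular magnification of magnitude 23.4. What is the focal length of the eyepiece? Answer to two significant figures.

7.0 cm

|M| = f_obj/f_eye, so f_eye = f_obj/|M| = 163.5/23.4 = 6.987 cm.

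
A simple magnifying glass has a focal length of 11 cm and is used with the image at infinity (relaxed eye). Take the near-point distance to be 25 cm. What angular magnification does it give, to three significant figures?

M = D/f = 25/11 = 2.273.

2.27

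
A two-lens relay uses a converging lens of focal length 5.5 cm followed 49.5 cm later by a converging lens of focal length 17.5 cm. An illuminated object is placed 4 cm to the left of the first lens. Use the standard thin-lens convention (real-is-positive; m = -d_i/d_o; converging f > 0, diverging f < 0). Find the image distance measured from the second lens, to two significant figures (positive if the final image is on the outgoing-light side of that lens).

24 cm

Lens 1: 1/d_i1 = 1/f_1 - 1/d_o1 = 1/5.5 - 1/4 = -0.06818 cm^-1, so d_i1 = -14.667 cm.
With d_i1 < 0 the first image is virtual and lies on the object side; the object distance for lens 2 is d_o2 = 49.5 - (-14.667) = 64.167 cm.
Lens 2: 1/d_i2 = 1/f_2 - 1/d_o2 = 1/17.5 - 1/(64.167) = 0.04156 cm^-1, so d_i2 = 24.062 cm.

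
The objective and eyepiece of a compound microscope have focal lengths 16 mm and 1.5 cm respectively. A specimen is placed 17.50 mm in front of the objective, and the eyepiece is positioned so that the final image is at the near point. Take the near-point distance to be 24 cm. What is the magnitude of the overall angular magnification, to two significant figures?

180

Convert to cm: f_obj = 16 mm = 1.6 cm; d_o = 17.50 mm = 1.75 cm.
Objective: 1/d_i = 1/f_obj - 1/d_o = 1/1.6 - 1/1.75 = 0.05357 cm^-1, so d_i = 18.667 cm.
m_obj = -d_i/d_o = -18.667/1.75 = -10.667.
Eyepiece angular magnification (image at near point): M_eye = 1 + D/f_e = 1 + 24/1.5 = 17.000.
Overall M = m_obj x M_eye = (-10.667)(17.000) = -181.33.
|M| = 181.33.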